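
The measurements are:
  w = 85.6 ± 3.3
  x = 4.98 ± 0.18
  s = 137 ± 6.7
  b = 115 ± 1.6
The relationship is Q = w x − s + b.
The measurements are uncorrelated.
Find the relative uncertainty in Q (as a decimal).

Let p = w·x = 426. δp/p = √((1·δw/w)² + (1·δx/x)²) = √(0.00149 + 0.00131) = 0.0528, so δp = 22.5.
Q = p − s + b: δQ = √(δp² + δs² + δb²) = √(507 + 44.9 + 2.56) = 23.6
Q = 404, so δQ/Q = 23.6/404 = 0.0583.

0.0583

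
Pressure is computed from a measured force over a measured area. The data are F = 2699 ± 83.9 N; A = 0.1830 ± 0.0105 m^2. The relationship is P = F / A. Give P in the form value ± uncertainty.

14750 ± 962 Pa

Products/powers → add relative errors in quadrature, weighted by exponent:
  (1·δF/F)² = (1×0.0311)² = 0.000966;  (-1·δA/A)² = (-1×0.0574)² = 0.00329
δP/P = √(0.00426) = 0.0653
P = 14750 Pa, so δP = 0.0653 × 14750 = 962 Pa.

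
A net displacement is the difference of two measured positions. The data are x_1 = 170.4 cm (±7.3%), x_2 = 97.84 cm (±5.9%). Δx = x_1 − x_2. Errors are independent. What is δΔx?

13.7 cm

Each term contributes (cᵢ δxᵢ)² to (δΔx)²:
  (δx_1)² = 155;  (δx_2)² = 33.3
δΔx = √(188) = 13.7 cm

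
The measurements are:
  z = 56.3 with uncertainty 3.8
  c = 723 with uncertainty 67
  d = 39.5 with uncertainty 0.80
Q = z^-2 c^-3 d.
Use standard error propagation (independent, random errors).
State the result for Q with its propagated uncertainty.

Since Q is a product/quotient, work with relative uncertainties:
  (-2·δz/z)² = (-2×0.0675)² = 0.0182;  (-3·δc/c)² = (-3×0.0927)² = 0.0773;  (1·δd/d)² = (1×0.0203)² = 0.000410
δQ/Q = √(0.0959) = 0.310
Q = 3.3e-11, so δQ = 0.310 × 3.3e-11 = 1.02e-11.

(3.30 ± 1.02) × 10^-11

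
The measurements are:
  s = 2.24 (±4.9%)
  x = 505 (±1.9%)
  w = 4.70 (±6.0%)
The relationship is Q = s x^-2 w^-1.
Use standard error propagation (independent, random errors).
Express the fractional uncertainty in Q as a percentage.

8.63%

Since Q is a product/quotient, work with relative uncertainties:
  (1·δs/s)² = (1×0.0490)² = 0.00240;  (-2·δx/x)² = (-2×0.0190)² = 0.00144;  (-1·δw/w)² = (-1×0.0600)² = 0.00360
δQ/Q = √(0.00745) = 0.0863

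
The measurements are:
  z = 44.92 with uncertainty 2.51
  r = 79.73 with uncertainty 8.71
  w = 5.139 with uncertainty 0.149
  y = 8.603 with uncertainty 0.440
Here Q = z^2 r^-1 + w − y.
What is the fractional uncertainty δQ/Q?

0.182

Let p = z^2·r^-1 = 25.31. δp/p = √((2·δz/z)² + (-1·δr/r)²) = √(0.0125 + 0.0119) = 0.156, so δp = 3.96.
Q = p + w − y: δQ = √(δp² + δw² + δy²) = √(15.6 + 0.0222 + 0.194) = 3.98
Q = 21.84, so δQ/Q = 3.98/21.84 = 0.182.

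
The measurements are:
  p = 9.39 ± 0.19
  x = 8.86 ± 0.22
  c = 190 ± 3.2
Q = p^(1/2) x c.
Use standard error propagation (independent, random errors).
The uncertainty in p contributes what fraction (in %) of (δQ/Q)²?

10.2%

(δQ/Q)² = (½·δp/p)² + (1·δx/x)² + (1·δc/c)²
  p term: (0.5×0.0202)² = 0.000102
  x term: (1×0.0248)² = 0.000617
  c term: (1×0.0168)² = 0.000284
Total = 0.00100. Share from p = 0.000102/0.00100 = 0.102.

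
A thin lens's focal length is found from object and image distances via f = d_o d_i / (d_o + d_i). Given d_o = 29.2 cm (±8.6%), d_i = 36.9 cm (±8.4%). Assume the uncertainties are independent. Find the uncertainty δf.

∂f/∂d_o = (d_i/(d_o+d_i))² = 0.312;  ∂f/∂d_i = (d_o/(d_o+d_i))² = 0.195
δf = √((∂f/∂d_o · δd_o)² + (∂f/∂d_i · δd_i)²) = √(0.612 + 0.366) = 0.989 cm

0.989 cm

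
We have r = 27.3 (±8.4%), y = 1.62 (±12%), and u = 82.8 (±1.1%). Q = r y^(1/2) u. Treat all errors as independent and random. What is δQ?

For a monomial Q ∝ r, y^(1/2), u, fractional errors add in quadrature:
  (1·δr/r)² = (1×0.0840)² = 0.00706;  (½·δy/y)² = (0.5×0.120)² = 0.00360;  (1·δu/u)² = (1×0.0110)² = 0.000121
δQ/Q = √(0.0108) = 0.104
Q = 2880, so δQ = 0.104 × 2880 = 299.

299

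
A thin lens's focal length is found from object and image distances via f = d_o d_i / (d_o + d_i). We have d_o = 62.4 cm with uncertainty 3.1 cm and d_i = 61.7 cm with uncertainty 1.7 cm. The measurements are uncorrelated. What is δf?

0.879 cm

∂f/∂d_o = (d_i/(d_o+d_i))² = 0.247;  ∂f/∂d_i = (d_o/(d_o+d_i))² = 0.253
δf = √((∂f/∂d_o · δd_o)² + (∂f/∂d_i · δd_i)²) = √(0.587 + 0.185) = 0.879 cm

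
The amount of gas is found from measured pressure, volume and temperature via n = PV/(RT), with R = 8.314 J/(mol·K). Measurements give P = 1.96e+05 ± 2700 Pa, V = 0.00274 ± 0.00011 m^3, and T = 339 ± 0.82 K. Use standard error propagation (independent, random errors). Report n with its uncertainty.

0.191 ± 0.00810 mol

Each factor contributes (exponent × relative error)² to (δn/n)²:
  (1·δP/P)² = (1×0.0138)² = 0.000190;  (1·δV/V)² = (1×0.0401)² = 0.00161;  (-1·δT/T)² = (-1×0.00242)² = 5.85e-06
δn/n = √(0.00181) = 0.0425
n = 0.191 mol, so δn = 0.0425 × 0.191 = 0.00810 mol.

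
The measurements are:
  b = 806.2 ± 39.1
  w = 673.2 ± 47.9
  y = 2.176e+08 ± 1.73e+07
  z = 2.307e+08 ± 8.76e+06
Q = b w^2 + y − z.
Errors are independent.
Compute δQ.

Let p = b·w^2 = 3.654e+08. δp/p = √((1·δb/b)² + (2·δw/w)²) = √(0.00235 + 0.0203) = 0.150, so δp = 5.49e+07.
Q = p + y − z: δQ = √(δp² + δy² + δz²) = √(3.02e+15 + 2.99e+14 + 7.67e+13) = 5.83e+07

5.83e+07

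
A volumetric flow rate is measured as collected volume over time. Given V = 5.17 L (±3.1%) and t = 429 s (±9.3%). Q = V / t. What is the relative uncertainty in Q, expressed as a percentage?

9.80%

Each factor contributes (exponent × relative error)² to (δQ/Q)²:
  (1·δV/V)² = (1×0.0310)² = 0.000961;  (-1·δt/t)² = (-1×0.0930)² = 0.00865
δQ/Q = √(0.00961) = 0.0980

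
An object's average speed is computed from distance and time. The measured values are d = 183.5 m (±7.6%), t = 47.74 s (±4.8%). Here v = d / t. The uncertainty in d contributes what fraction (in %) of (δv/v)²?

71.5%

(δv/v)² = (1·δd/d)² + (-1·δt/t)²
  d term: (1×0.0760)² = 0.00578
  t term: (-1×0.0480)² = 0.00230
Total = 0.00808. Share from d = 0.00578/0.00808 = 0.715.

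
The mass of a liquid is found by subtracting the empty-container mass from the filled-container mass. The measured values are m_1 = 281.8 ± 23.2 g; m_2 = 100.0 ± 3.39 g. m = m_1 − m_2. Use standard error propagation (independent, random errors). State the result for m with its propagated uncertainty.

Absolute uncertainties add in quadrature for a linear combination:
  (δm_1)² = 538;  (δm_2)² = 11.5
δm = √(550) = 23.4 g
m = 181.8 g.

181.8 ± 23.4 g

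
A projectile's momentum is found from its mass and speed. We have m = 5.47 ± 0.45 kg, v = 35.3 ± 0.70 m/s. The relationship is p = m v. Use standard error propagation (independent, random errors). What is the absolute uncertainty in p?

16.3 kg·m/s

Products/powers → add relative errors in quadrature, weighted by exponent:
  (1·δm/m)² = (1×0.0823)² = 0.00677;  (1·δv/v)² = (1×0.0198)² = 0.000393
δp/p = √(0.00716) = 0.0846
p = 193 kg·m/s, so δp = 0.0846 × 193 = 16.3 kg·m/s.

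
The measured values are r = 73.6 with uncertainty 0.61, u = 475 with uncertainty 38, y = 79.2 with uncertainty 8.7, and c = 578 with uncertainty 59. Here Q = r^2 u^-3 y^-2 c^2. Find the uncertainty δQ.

0.00104

For a monomial Q ∝ r^2, u^-3, y^-2, c^2, fractional errors add in quadrature:
  (2·δr/r)² = (2×0.00829)² = 0.000275;  (-3·δu/u)² = (-3×0.0800)² = 0.0576;  (-2·δy/y)² = (-2×0.110)² = 0.0483;  (2·δc/c)² = (2×0.102)² = 0.0417
δQ/Q = √(0.148) = 0.384
Q = 0.00269, so δQ = 0.384 × 0.00269 = 0.00104.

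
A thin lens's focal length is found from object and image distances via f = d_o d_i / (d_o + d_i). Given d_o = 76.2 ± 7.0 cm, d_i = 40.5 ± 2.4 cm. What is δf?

1.33 cm

∂f/∂d_o = (d_i/(d_o+d_i))² = 0.120;  ∂f/∂d_i = (d_o/(d_o+d_i))² = 0.426
δf = √((∂f/∂d_o · δd_o)² + (∂f/∂d_i · δd_i)²) = √(0.711 + 1.05) = 1.33 cm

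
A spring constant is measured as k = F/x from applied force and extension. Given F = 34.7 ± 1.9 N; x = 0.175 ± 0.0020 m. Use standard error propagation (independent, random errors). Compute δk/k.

0.0559

k is a product of powers, so relative uncertainties combine in quadrature:
  (1·δF/F)² = (1×0.0548)² = 0.00300;  (-1·δx/x)² = (-1×0.0114)² = 0.000131
δk/k = √(0.00313) = 0.0559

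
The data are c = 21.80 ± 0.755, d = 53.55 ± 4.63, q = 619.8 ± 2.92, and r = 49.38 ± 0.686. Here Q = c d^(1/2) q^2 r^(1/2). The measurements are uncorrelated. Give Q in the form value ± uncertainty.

(4.306 ± 0.244) × 10^8

Since Q is a product/quotient, work with relative uncertainties:
  (1·δc/c)² = (1×0.0346)² = 0.00120;  (½·δd/d)² = (0.5×0.0865)² = 0.00187;  (2·δq/q)² = (2×0.00471)² = 8.88e-05;  (½·δr/r)² = (0.5×0.0139)² = 4.82e-05
δQ/Q = √(0.00321) = 0.0566
Q = 4.306e+08, so δQ = 0.0566 × 4.306e+08 = 2.44e+07.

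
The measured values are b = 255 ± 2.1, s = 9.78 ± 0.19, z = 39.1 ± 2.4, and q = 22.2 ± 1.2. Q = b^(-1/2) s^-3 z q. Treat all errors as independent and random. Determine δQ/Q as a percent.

10.1%

Relative error in a monomial: (δQ/Q)² = Σ (nᵢ · δxᵢ/xᵢ)².
  (−½·δb/b)² = (-0.5×0.00824)² = 1.7e-05;  (-3·δs/s)² = (-3×0.0194)² = 0.00340;  (1·δz/z)² = (1×0.0614)² = 0.00377;  (1·δq/q)² = (1×0.0541)² = 0.00292
δQ/Q = √(0.0101) = 0.101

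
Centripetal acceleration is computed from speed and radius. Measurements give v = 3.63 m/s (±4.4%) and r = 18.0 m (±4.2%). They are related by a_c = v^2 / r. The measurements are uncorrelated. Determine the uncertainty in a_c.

Relative error in a monomial: (δa_c/a_c)² = Σ (nᵢ · δxᵢ/xᵢ)².
  (2·δv/v)² = (2×0.0440)² = 0.00774;  (-1·δr/r)² = (-1×0.0420)² = 0.00176
δa_c/a_c = √(0.00951) = 0.0975
a_c = 0.732 m/s^2, so δa_c = 0.0975 × 0.732 = 0.0714 m/s^2.

0.0714 m/s^2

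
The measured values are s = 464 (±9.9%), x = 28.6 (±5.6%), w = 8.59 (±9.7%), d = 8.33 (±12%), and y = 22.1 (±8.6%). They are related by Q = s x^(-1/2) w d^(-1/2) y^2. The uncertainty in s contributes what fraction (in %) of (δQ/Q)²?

(δQ/Q)² = (1·δs/s)² + (−½·δx/x)² + (1·δw/w)² + (−½·δd/d)² + (2·δy/y)²
  s term: (1×0.0990)² = 0.00980
  x term: (-0.5×0.0560)² = 0.000784
  w term: (1×0.0970)² = 0.00941
  d term: (-0.5×0.120)² = 0.00360
  y term: (2×0.0860)² = 0.0296
Total = 0.0532. Share from s = 0.00980/0.0532 = 0.184.

18.4%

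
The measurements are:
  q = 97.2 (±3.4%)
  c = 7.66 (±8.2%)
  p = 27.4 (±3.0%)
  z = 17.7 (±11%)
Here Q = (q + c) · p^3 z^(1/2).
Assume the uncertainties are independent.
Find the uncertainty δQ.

1e+06

Let u = q + c = 105. δu = √(δq² + δc²) = √(10.9 + 0.395) = 3.36, so δu/u = 0.0321.
Q is then a monomial in u, p, z:
δQ/Q = √((δu/u)² + (3·δp/p)² + (½·δz/z)²) = √(0.00103 + 0.00810 + 0.00302) = 0.110
Q = 9.08e+06, so δQ = 0.110 × 9.08e+06 = 1e+06.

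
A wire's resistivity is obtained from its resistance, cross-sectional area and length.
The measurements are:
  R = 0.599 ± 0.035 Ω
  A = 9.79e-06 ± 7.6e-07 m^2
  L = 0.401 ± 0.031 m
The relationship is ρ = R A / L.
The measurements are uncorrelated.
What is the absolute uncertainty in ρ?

ρ is a product of powers, so relative uncertainties combine in quadrature:
  (1·δR/R)² = (1×0.0584)² = 0.00341;  (1·δA/A)² = (1×0.0776)² = 0.00603;  (-1·δL/L)² = (-1×0.0773)² = 0.00598
δρ/ρ = √(0.0154) = 0.124
ρ = 1.46e-05 Ω·m, so δρ = 0.124 × 1.46e-05 = 1.82e-06 Ω·m.

1.82e-06 Ω·m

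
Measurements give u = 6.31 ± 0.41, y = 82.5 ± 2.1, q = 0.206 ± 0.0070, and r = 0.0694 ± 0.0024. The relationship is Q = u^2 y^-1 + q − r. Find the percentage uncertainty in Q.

Let p = u^2·y^-1 = 0.483. δp/p = √((2·δu/u)² + (-1·δy/y)²) = √(0.0169 + 0.000648) = 0.132, so δp = 0.0639.
Q = p + q − r: δQ = √(δp² + δq² + δr²) = √(0.00408 + 4.9e-05 + 5.76e-06) = 0.0643
Q = 0.619, so δQ/Q = 0.0643/0.619 = 0.104.

10.4%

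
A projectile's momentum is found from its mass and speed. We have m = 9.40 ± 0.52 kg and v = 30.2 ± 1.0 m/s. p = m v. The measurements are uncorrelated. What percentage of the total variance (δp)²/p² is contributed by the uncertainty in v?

26.4%

(δp/p)² = (1·δm/m)² + (1·δv/v)²
  m term: (1×0.0553)² = 0.00306
  v term: (1×0.0331)² = 0.00110
Total = 0.00416. Share from v = 0.00110/0.00416 = 0.264.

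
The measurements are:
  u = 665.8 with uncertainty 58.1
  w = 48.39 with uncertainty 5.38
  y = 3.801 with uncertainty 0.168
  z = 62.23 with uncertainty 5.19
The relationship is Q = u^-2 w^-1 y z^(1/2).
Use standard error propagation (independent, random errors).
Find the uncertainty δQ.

Relative error in a monomial: (δQ/Q)² = Σ (nᵢ · δxᵢ/xᵢ)².
  (-2·δu/u)² = (-2×0.0873)² = 0.0305;  (-1·δw/w)² = (-1×0.111)² = 0.0124;  (1·δy/y)² = (1×0.0442)² = 0.00195;  (½·δz/z)² = (0.5×0.0834)² = 0.00174
δQ/Q = √(0.0465) = 0.216
Q = 1.398e-06, so δQ = 0.216 × 1.398e-06 = 3.01e-07.

3.01e-07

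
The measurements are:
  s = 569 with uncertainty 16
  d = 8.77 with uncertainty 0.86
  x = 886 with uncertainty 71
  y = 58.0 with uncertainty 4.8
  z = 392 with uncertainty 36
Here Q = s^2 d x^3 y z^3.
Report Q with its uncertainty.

(6.90 ± 2.70) × 10^24

For a monomial Q ∝ s^2, d, x^3, y, z^3, fractional errors add in quadrature:
  (2·δs/s)² = (2×0.0281)² = 0.00316;  (1·δd/d)² = (1×0.0981)² = 0.00962;  (3·δx/x)² = (3×0.0801)² = 0.0578;  (1·δy/y)² = (1×0.0828)² = 0.00685;  (3·δz/z)² = (3×0.0918)² = 0.0759
δQ/Q = √(0.153) = 0.392
Q = 6.9e+24, so δQ = 0.392 × 6.9e+24 = 2.7e+24.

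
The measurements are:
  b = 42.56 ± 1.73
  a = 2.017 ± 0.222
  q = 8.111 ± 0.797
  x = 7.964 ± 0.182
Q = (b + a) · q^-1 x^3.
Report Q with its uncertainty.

Let u = b + a = 44.58. δu = √(δb² + δa²) = √(2.99 + 0.0493) = 1.74, so δu/u = 0.0391.
Q is then a monomial in u, q, x:
δQ/Q = √((δu/u)² + (-1·δq/q)² + (3·δx/x)²) = √(0.00153 + 0.00966 + 0.00470) = 0.126
Q = 2776, so δQ = 0.126 × 2776 = 350.

2776 ± 350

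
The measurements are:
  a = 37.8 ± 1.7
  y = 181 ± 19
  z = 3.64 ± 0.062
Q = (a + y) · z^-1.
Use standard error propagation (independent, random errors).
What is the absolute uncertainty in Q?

Let u = a + y = 219. δu = √(δa² + δy²) = √(2.89 + 361) = 19.1, so δu/u = 0.0872.
Q is then a monomial in u, z:
δQ/Q = √((δu/u)² + (-1·δz/z)²) = √(0.00760 + 0.000290) = 0.0888
Q = 60.1, so δQ = 0.0888 × 60.1 = 5.34.

5.34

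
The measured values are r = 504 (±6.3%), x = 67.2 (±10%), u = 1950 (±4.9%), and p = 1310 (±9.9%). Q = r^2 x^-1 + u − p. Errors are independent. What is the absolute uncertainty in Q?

Let w = r^2·x^-1 = 3780. δw/w = √((2·δr/r)² + (-1·δx/x)²) = √(0.0159 + 0.0100) = 0.161, so δw = 608.
Q = w + u − p: δQ = √(δw² + δu² + δp²) = √(3.7e+05 + 9130 + 16800) = 629

629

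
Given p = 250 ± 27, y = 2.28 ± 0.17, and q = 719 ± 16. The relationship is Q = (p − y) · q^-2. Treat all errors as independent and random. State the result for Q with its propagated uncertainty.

(4.79 ± 0.564) × 10^-4

Let u = p − y = 248. δu = √(δp² + δy²) = √(729 + 0.0289) = 27.0, so δu/u = 0.109.
Q is then a monomial in u, q:
δQ/Q = √((δu/u)² + (-2·δq/q)²) = √(0.0119 + 0.00198) = 0.118
Q = 0.000479, so δQ = 0.118 × 0.000479 = 5.64e-05.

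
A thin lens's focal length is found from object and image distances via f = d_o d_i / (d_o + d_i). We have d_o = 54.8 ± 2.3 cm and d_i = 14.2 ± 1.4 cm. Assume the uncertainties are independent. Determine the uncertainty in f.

0.888 cm

∂f/∂d_o = (d_i/(d_o+d_i))² = 0.0424;  ∂f/∂d_i = (d_o/(d_o+d_i))² = 0.631
δf = √((∂f/∂d_o · δd_o)² + (∂f/∂d_i · δd_i)²) = √(0.00949 + 0.780) = 0.888 cm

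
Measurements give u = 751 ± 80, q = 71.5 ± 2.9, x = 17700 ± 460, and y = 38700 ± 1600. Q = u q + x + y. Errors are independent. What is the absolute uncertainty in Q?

Let p = u·q = 53700. δp/p = √((1·δu/u)² + (1·δq/q)²) = √(0.0113 + 0.00165) = 0.114, so δp = 6120.
Q = p + x + y: δQ = √(δp² + δx² + δy²) = √(3.75e+07 + 2.12e+05 + 2.56e+06) = 6340

6340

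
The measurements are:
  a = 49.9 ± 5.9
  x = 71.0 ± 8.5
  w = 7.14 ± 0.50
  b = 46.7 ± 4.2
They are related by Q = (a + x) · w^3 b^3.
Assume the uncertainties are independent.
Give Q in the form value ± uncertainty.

Let u = a + x = 121. δu = √(δa² + δx²) = √(34.8 + 72.2) = 10.3, so δu/u = 0.0856.
Q is then a monomial in u, w, b:
δQ/Q = √((δu/u)² + (3·δw/w)² + (3·δb/b)²) = √(0.00732 + 0.0441 + 0.0728) = 0.352
Q = 4.48e+09, so δQ = 0.352 × 4.48e+09 = 1.58e+09.

(4.48 ± 1.58) × 10^9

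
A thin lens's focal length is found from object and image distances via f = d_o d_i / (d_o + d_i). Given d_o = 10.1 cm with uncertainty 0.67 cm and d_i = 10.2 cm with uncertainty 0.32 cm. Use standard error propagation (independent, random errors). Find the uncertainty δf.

0.187 cm

∂f/∂d_o = (d_i/(d_o+d_i))² = 0.252;  ∂f/∂d_i = (d_o/(d_o+d_i))² = 0.248
δf = √((∂f/∂d_o · δd_o)² + (∂f/∂d_i · δd_i)²) = √(0.0286 + 0.00627) = 0.187 cm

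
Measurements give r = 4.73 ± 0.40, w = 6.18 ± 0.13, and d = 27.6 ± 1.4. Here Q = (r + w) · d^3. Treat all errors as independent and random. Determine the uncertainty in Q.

36000

Let u = r + w = 10.9. δu = √(δr² + δw²) = √(0.160 + 0.0169) = 0.421, so δu/u = 0.0386.
Q is then a monomial in u, d:
δQ/Q = √((δu/u)² + (3·δd/d)²) = √(0.00149 + 0.0232) = 0.157
Q = 2.29e+05, so δQ = 0.157 × 2.29e+05 = 36000.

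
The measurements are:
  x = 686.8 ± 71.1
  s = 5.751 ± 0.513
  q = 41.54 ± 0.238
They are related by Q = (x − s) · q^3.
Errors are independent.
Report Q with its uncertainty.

(4.882 ± 0.517) × 10^7

Let u = x − s = 681.0. δu = √(δx² + δs²) = √(5060 + 0.263) = 71.1, so δu/u = 0.104.
Q is then a monomial in u, q:
δQ/Q = √((δu/u)² + (3·δq/q)²) = √(0.0109 + 0.000295) = 0.106
Q = 4.882e+07, so δQ = 0.106 × 4.882e+07 = 5.17e+06.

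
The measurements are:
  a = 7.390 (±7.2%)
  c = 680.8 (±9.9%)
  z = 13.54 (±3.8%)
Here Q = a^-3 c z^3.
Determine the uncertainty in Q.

1100

For a monomial Q ∝ a^-3, c, z^3, fractional errors add in quadrature:
  (-3·δa/a)² = (-3×0.0720)² = 0.0467;  (1·δc/c)² = (1×0.0990)² = 0.00980;  (3·δz/z)² = (3×0.0380)² = 0.0130
δQ/Q = √(0.0695) = 0.264
Q = 4187, so δQ = 0.264 × 4187 = 1100.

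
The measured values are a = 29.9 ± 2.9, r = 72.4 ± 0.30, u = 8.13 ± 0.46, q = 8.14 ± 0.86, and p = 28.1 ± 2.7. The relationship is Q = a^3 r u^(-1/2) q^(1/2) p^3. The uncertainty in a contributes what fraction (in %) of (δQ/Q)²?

(δQ/Q)² = (3·δa/a)² + (1·δr/r)² + (−½·δu/u)² + (½·δq/q)² + (3·δp/p)²
  a term: (3×0.0970)² = 0.0847
  r term: (1×0.00414)² = 1.72e-05
  u term: (-0.5×0.0566)² = 0.000800
  q term: (0.5×0.106)² = 0.00279
  p term: (3×0.0961)² = 0.0831
Total = 0.171. Share from a = 0.0847/0.171 = 0.494.

49.4%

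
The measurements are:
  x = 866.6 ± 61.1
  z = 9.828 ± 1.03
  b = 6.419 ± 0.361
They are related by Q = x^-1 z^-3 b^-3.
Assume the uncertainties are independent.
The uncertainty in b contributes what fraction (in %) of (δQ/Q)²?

21.5%

(δQ/Q)² = (-1·δx/x)² + (-3·δz/z)² + (-3·δb/b)²
  x term: (-1×0.0705)² = 0.00497
  z term: (-3×0.105)² = 0.0989
  b term: (-3×0.0562)² = 0.0285
Total = 0.132. Share from b = 0.0285/0.132 = 0.215.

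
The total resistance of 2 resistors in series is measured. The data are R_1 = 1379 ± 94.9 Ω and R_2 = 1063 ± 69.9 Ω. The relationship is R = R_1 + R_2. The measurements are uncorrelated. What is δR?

R is a linear combination, so absolute uncertainties add in quadrature:
  (δR_1)² = 9010;  (δR_2)² = 4890
δR = √(13900) = 118 Ω

118 Ω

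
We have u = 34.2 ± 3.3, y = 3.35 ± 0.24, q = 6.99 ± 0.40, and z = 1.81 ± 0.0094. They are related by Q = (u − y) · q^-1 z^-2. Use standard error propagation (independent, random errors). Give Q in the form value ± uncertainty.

Let w = u − y = 30.9. δw = √(δu² + δy²) = √(10.9 + 0.0576) = 3.31, so δw/w = 0.107.
Q is then a monomial in w, q, z:
δQ/Q = √((δw/w)² + (-1·δq/q)² + (-2·δz/z)²) = √(0.0115 + 0.00327 + 0.000108) = 0.122
Q = 1.35, so δQ = 0.122 × 1.35 = 0.164.

1.35 ± 0.164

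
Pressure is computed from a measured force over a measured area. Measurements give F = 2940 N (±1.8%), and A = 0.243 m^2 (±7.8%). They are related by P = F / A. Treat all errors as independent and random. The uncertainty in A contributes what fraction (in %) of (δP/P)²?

94.9%

(δP/P)² = (1·δF/F)² + (-1·δA/A)²
  F term: (1×0.0180)² = 0.000324
  A term: (-1×0.0780)² = 0.00608
Total = 0.00641. Share from A = 0.00608/0.00641 = 0.949.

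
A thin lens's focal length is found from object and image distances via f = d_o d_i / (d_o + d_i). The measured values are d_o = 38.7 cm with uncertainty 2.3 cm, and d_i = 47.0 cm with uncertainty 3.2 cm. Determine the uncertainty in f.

0.951 cm

∂f/∂d_o = (d_i/(d_o+d_i))² = 0.301;  ∂f/∂d_i = (d_o/(d_o+d_i))² = 0.204
δf = √((∂f/∂d_o · δd_o)² + (∂f/∂d_i · δd_i)²) = √(0.479 + 0.426) = 0.951 cm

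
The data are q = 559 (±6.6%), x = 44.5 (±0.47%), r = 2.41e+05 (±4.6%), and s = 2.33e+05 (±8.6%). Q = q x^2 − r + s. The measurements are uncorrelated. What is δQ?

77300

Let p = q·x^2 = 1.11e+06. δp/p = √((1·δq/q)² + (2·δx/x)²) = √(0.00436 + 8.84e-05) = 0.0667, so δp = 73800.
Q = p − r + s: δQ = √(δp² + δr² + δs²) = √(5.45e+09 + 1.23e+08 + 4.02e+08) = 77300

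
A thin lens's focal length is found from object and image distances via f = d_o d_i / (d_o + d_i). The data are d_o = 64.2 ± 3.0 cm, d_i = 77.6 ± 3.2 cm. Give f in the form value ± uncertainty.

35.1 ± 1.11 cm

∂f/∂d_o = (d_i/(d_o+d_i))² = 0.299;  ∂f/∂d_i = (d_o/(d_o+d_i))² = 0.205
δf = √((∂f/∂d_o · δd_o)² + (∂f/∂d_i · δd_i)²) = √(0.807 + 0.430) = 1.11 cm
f = 35.1 cm.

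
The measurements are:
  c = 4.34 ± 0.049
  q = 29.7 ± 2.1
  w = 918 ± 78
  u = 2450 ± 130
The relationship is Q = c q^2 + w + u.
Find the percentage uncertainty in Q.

7.84%

Let p = c·q^2 = 3830. δp/p = √((1·δc/c)² + (2·δq/q)²) = √(0.000127 + 0.0200) = 0.142, so δp = 543.
Q = p + w + u: δQ = √(δp² + δw² + δu²) = √(2.95e+05 + 6080 + 16900) = 564
Q = 7200, so δQ/Q = 564/7200 = 0.0784.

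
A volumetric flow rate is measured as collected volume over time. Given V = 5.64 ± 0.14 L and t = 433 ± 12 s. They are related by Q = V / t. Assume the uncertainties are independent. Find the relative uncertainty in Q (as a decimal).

Q is a product of powers, so relative uncertainties combine in quadrature:
  (1·δV/V)² = (1×0.0248)² = 0.000616;  (-1·δt/t)² = (-1×0.0277)² = 0.000768
δQ/Q = √(0.00138) = 0.0372

0.0372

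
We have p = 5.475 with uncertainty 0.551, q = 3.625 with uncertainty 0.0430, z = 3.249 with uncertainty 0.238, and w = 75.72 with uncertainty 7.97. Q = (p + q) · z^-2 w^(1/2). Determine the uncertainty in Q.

Let u = p + q = 9.100. δu = √(δp² + δq²) = √(0.304 + 0.00185) = 0.553, so δu/u = 0.0607.
Q is then a monomial in u, z, w:
δQ/Q = √((δu/u)² + (-2·δz/z)² + (½·δw/w)²) = √(0.00369 + 0.0215 + 0.00277) = 0.167
Q = 7.501, so δQ = 0.167 × 7.501 = 1.25.

1.25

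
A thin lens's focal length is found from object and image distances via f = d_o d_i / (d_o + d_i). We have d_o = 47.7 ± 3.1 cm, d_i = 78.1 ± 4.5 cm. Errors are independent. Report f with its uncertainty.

29.6 ± 1.36 cm

∂f/∂d_o = (d_i/(d_o+d_i))² = 0.385;  ∂f/∂d_i = (d_o/(d_o+d_i))² = 0.144
δf = √((∂f/∂d_o · δd_o)² + (∂f/∂d_i · δd_i)²) = √(1.43 + 0.419) = 1.36 cm
f = 29.6 cm.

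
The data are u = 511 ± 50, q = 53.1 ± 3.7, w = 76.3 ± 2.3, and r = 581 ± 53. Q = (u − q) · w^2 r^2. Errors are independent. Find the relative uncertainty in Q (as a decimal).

0.221

Let h = u − q = 458. δh = √(δu² + δq²) = √(2500 + 13.7) = 50.1, so δh/h = 0.109.
Q is then a monomial in h, w, r:
δQ/Q = √((δh/h)² + (2·δw/w)² + (2·δr/r)²) = √(0.0120 + 0.00363 + 0.0333) = 0.221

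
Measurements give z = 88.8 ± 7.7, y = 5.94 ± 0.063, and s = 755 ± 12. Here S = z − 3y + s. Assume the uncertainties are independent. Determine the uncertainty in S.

Absolute uncertainties add in quadrature for a linear combination:
  (δz)² = 59.3;  (3·δy)² = 0.0357;  (δs)² = 144
δS = √(203) = 14.3

14.3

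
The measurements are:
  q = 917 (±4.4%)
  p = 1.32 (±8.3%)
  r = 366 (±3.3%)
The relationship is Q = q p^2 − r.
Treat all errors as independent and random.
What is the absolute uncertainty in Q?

Let w = q·p^2 = 1600. δw/w = √((1·δq/q)² + (2·δp/p)²) = √(0.00194 + 0.0276) = 0.172, so δw = 274.
Q = w − r: δQ = √(δw² + δr²) = √(75300 + 146) = 275

275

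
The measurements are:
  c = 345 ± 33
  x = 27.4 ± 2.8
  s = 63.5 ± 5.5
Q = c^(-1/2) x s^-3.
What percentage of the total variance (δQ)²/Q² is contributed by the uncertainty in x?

13.0%

(δQ/Q)² = (−½·δc/c)² + (1·δx/x)² + (-3·δs/s)²
  c term: (-0.5×0.0957)² = 0.00229
  x term: (1×0.102)² = 0.0104
  s term: (-3×0.0866)² = 0.0675
Total = 0.0802. Share from x = 0.0104/0.0802 = 0.130.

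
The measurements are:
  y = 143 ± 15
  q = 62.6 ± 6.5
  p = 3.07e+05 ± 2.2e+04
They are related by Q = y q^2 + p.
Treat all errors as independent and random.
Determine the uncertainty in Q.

1.32e+05

Let w = y·q^2 = 5.6e+05. δw/w = √((1·δy/y)² + (2·δq/q)²) = √(0.0110 + 0.0431) = 0.233, so δw = 1.3e+05.
Q = w + p: δQ = √(δw² + δp²) = √(1.7e+10 + 4.84e+08) = 1.32e+05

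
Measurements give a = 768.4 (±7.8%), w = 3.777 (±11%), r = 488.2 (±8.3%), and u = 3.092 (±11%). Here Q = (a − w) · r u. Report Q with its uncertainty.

(1.154 ± 0.183) × 10^6

Let h = a − w = 764.6. δh = √(δa² + δw²) = √(3590 + 0.173) = 59.9, so δh/h = 0.0784.
Q is then a monomial in h, r, u:
δQ/Q = √((δh/h)² + (1·δr/r)² + (1·δu/u)²) = √(0.00614 + 0.00689 + 0.0121) = 0.159
Q = 1.154e+06, so δQ = 0.159 × 1.154e+06 = 1.83e+05.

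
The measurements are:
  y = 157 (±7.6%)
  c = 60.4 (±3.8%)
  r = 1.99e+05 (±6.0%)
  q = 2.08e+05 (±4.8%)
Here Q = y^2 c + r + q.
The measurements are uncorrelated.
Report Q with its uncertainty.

Let p = y^2·c = 1.49e+06. δp/p = √((2·δy/y)² + (1·δc/c)²) = √(0.0231 + 0.00144) = 0.157, so δp = 2.33e+05.
Q = p + r + q: δQ = √(δp² + δr² + δq²) = √(5.44e+10 + 1.43e+08 + 9.97e+07) = 2.34e+05
Q = 1.9e+06.

(1.90 ± 0.234) × 10^6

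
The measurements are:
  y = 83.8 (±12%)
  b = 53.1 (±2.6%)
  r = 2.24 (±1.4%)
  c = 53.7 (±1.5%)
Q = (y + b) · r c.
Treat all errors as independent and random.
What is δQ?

1270

Let u = y + b = 137. δu = √(δy² + δb²) = √(101 + 1.91) = 10.2, so δu/u = 0.0741.
Q is then a monomial in u, r, c:
δQ/Q = √((δu/u)² + (1·δr/r)² + (1·δc/c)²) = √(0.00550 + 0.000196 + 0.000225) = 0.0769
Q = 16500, so δQ = 0.0769 × 16500 = 1270.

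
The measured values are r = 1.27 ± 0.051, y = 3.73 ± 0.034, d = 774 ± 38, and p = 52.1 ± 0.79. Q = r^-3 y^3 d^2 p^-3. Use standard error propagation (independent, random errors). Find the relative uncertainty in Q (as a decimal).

Q is a product of powers, so relative uncertainties combine in quadrature:
  (-3·δr/r)² = (-3×0.0402)² = 0.0145;  (3·δy/y)² = (3×0.00912)² = 0.000748;  (2·δd/d)² = (2×0.0491)² = 0.00964;  (-3·δp/p)² = (-3×0.0152)² = 0.00207
δQ/Q = √(0.0270) = 0.164

0.164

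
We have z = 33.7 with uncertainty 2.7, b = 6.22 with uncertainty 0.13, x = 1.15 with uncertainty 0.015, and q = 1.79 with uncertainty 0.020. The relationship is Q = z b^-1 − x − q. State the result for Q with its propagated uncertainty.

Let p = z·b^-1 = 5.42. δp/p = √((1·δz/z)² + (-1·δb/b)²) = √(0.00642 + 0.000437) = 0.0828, so δp = 0.449.
Q = p − x − q: δQ = √(δp² + δx² + δq²) = √(0.201 + 0.000225 + 0.000400) = 0.449
Q = 2.48.

2.48 ± 0.449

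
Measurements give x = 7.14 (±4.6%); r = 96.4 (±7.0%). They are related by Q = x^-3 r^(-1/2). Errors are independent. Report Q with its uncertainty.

(2.80 ± 0.398) × 10^-4

Q is a product of powers, so relative uncertainties combine in quadrature:
  (-3·δx/x)² = (-3×0.0460)² = 0.0190;  (−½·δr/r)² = (-0.5×0.0700)² = 0.00123
δQ/Q = √(0.0203) = 0.142
Q = 0.000280, so δQ = 0.142 × 0.000280 = 3.98e-05.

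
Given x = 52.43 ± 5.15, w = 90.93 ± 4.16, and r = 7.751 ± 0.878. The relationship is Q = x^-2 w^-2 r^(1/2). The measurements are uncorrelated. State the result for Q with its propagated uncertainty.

(1.225 ± 0.274) × 10^-7

Since Q is a product/quotient, work with relative uncertainties:
  (-2·δx/x)² = (-2×0.0982)² = 0.0386;  (-2·δw/w)² = (-2×0.0457)² = 0.00837;  (½·δr/r)² = (0.5×0.113)² = 0.00321
δQ/Q = √(0.0502) = 0.224
Q = 1.225e-07, so δQ = 0.224 × 1.225e-07 = 2.74e-08.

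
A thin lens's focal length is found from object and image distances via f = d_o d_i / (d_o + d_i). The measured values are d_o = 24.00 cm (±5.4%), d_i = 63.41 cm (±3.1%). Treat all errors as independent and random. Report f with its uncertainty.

∂f/∂d_o = (d_i/(d_o+d_i))² = 0.526;  ∂f/∂d_i = (d_o/(d_o+d_i))² = 0.0754
δf = √((∂f/∂d_o · δd_o)² + (∂f/∂d_i · δd_i)²) = √(0.465 + 0.0220) = 0.698 cm
f = 17.41 cm.

17.41 ± 0.698 cm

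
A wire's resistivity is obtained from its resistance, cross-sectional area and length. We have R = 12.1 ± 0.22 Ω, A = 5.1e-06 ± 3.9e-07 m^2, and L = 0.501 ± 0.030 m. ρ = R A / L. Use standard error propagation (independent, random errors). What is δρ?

For a monomial ρ ∝ R, A, L^-1, fractional errors add in quadrature:
  (1·δR/R)² = (1×0.0182)² = 0.000331;  (1·δA/A)² = (1×0.0765)² = 0.00585;  (-1·δL/L)² = (-1×0.0599)² = 0.00359
δρ/ρ = √(0.00976) = 0.0988
ρ = 0.000123 Ω·m, so δρ = 0.0988 × 0.000123 = 1.22e-05 Ω·m.

1.22e-05 Ω·m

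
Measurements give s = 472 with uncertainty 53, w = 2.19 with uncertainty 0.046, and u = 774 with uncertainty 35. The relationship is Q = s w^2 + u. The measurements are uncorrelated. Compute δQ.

Let p = s·w^2 = 2260. δp/p = √((1·δs/s)² + (2·δw/w)²) = √(0.0126 + 0.00176) = 0.120, so δp = 271.
Q = p + u: δQ = √(δp² + δu²) = √(73700 + 1220) = 274

274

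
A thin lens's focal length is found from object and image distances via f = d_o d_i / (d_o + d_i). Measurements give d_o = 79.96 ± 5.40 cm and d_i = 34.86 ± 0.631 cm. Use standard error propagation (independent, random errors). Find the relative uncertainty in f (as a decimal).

0.0241

∂f/∂d_o = (d_i/(d_o+d_i))² = 0.0922;  ∂f/∂d_i = (d_o/(d_o+d_i))² = 0.485
δf = √((∂f/∂d_o · δd_o)² + (∂f/∂d_i · δd_i)²) = √(0.248 + 0.0936) = 0.584 cm
f = 24.28 cm, so δf/f = 0.584/24.28 = 0.0241.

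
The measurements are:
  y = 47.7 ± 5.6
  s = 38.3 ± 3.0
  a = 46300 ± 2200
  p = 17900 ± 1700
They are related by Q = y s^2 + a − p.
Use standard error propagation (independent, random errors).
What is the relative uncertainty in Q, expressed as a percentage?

Let w = y·s^2 = 70000. δw/w = √((1·δy/y)² + (2·δs/s)²) = √(0.0138 + 0.0245) = 0.196, so δw = 13700.
Q = w + a − p: δQ = √(δw² + δa² + δp²) = √(1.88e+08 + 4.84e+06 + 2.89e+06) = 14000
Q = 98400, so δQ/Q = 14000/98400 = 0.142.

14.2%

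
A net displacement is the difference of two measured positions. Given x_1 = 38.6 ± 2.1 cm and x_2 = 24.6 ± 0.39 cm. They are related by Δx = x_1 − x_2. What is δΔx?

2.14 cm

Each term contributes (cᵢ δxᵢ)² to (δΔx)²:
  (δx_1)² = 4.41;  (δx_2)² = 0.152
δΔx = √(4.56) = 2.14 cm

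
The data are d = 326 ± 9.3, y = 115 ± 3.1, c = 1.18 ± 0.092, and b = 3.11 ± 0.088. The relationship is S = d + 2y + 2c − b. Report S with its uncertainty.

555 ± 11.2

For a sum/difference, combine absolute errors in quadrature:
  (δd)² = 86.5;  (2·δy)² = 38.4;  (2·δc)² = 0.0339;  (δb)² = 0.00774
δS = √(125) = 11.2
S = 555.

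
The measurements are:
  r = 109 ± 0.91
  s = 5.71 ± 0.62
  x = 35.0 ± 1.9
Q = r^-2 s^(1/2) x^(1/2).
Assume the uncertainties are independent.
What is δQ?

Products/powers → add relative errors in quadrature, weighted by exponent:
  (-2·δr/r)² = (-2×0.00835)² = 0.000279;  (½·δs/s)² = (0.5×0.109)² = 0.00295;  (½·δx/x)² = (0.5×0.0543)² = 0.000737
δQ/Q = √(0.00396) = 0.0630
Q = 0.00119, so δQ = 0.0630 × 0.00119 = 7.49e-05.

7.49e-05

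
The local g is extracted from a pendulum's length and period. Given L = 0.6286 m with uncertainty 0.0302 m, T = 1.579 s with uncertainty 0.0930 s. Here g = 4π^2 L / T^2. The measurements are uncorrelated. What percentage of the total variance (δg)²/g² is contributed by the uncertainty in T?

85.7%

(δg/g)² = (1·δL/L)² + (-2·δT/T)²
  L term: (1×0.0480)² = 0.00231
  T term: (-2×0.0589)² = 0.0139
Total = 0.0162. Share from T = 0.0139/0.0162 = 0.857.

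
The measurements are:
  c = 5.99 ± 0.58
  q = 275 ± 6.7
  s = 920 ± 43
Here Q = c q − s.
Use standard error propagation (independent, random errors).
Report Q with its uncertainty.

Let p = c·q = 1650. δp/p = √((1·δc/c)² + (1·δq/q)²) = √(0.00938 + 0.000594) = 0.0998, so δp = 164.
Q = p − s: δQ = √(δp² + δs²) = √(27100 + 1850) = 170
Q = 727.

727 ± 170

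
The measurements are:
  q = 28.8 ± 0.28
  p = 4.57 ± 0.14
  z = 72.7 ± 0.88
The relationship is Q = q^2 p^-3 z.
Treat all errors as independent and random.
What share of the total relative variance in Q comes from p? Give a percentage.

(δQ/Q)² = (2·δq/q)² + (-3·δp/p)² + (1·δz/z)²
  q term: (2×0.00972)² = 0.000378
  p term: (-3×0.0306)² = 0.00845
  z term: (1×0.0121)² = 0.000147
Total = 0.00897. Share from p = 0.00845/0.00897 = 0.942.

94.2%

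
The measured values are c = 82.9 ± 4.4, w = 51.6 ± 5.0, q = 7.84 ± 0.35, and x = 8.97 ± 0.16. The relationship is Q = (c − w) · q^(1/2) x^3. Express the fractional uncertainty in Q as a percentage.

22.1%

Let u = c − w = 31.3. δu = √(δc² + δw²) = √(19.4 + 25.0) = 6.66, so δu/u = 0.213.
Q is then a monomial in u, q, x:
δQ/Q = √((δu/u)² + (½·δq/q)² + (3·δx/x)²) = √(0.0453 + 0.000498 + 0.00286) = 0.221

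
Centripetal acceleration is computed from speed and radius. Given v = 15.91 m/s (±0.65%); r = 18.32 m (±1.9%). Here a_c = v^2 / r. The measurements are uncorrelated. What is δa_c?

a_c is a product of powers, so relative uncertainties combine in quadrature:
  (2·δv/v)² = (2×0.00650)² = 0.000169;  (-1·δr/r)² = (-1×0.0190)² = 0.000361
δa_c/a_c = √(0.000530) = 0.0230
a_c = 13.82 m/s^2, so δa_c = 0.0230 × 13.82 = 0.318 m/s^2.

0.318 m/s^2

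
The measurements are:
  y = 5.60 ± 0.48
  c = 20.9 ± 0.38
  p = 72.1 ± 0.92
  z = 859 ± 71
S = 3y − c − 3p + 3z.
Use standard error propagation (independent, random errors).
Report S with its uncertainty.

2360 ± 213

Each term contributes (cᵢ δxᵢ)² to (δS)²:
  (3·δy)² = 2.07;  (δc)² = 0.144;  (3·δp)² = 7.62;  (3·δz)² = 45400
δS = √(45400) = 213
S = 2360.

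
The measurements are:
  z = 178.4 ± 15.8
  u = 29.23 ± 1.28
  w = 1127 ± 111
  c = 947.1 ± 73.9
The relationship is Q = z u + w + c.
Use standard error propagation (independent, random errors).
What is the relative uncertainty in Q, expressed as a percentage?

7.30%

Let p = z·u = 5215. δp/p = √((1·δz/z)² + (1·δu/u)²) = √(0.00784 + 0.00192) = 0.0988, so δp = 515.
Q = p + w + c: δQ = √(δp² + δw² + δc²) = √(2.65e+05 + 12300 + 5460) = 532
Q = 7289, so δQ/Q = 532/7289 = 0.0730.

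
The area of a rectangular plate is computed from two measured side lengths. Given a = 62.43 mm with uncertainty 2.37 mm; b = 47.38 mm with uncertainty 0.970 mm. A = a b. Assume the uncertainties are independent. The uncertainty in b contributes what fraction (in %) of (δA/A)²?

(δA/A)² = (1·δa/a)² + (1·δb/b)²
  a term: (1×0.0380)² = 0.00144
  b term: (1×0.0205)² = 0.000419
Total = 0.00186. Share from b = 0.000419/0.00186 = 0.225.

22.5%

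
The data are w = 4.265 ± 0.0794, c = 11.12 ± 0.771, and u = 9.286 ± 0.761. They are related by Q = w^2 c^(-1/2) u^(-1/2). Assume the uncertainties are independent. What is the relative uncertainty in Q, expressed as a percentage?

Since Q is a product/quotient, work with relative uncertainties:
  (2·δw/w)² = (2×0.0186)² = 0.00139;  (−½·δc/c)² = (-0.5×0.0693)² = 0.00120;  (−½·δu/u)² = (-0.5×0.0820)² = 0.00168
δQ/Q = √(0.00427) = 0.0653

6.53%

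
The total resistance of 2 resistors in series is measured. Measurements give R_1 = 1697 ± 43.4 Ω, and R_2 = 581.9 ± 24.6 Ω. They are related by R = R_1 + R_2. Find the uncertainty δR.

49.9 Ω

Absolute uncertainties add in quadrature for a linear combination:
  (δR_1)² = 1880;  (δR_2)² = 605
δR = √(2490) = 49.9 Ω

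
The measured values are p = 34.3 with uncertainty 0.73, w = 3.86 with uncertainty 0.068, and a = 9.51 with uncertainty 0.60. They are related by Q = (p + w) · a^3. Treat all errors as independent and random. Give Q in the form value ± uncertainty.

32800 ± 6240

Let u = p + w = 38.2. δu = √(δp² + δw²) = √(0.533 + 0.00462) = 0.733, so δu/u = 0.0192.
Q is then a monomial in u, a:
δQ/Q = √((δu/u)² + (3·δa/a)²) = √(0.000369 + 0.0358) = 0.190
Q = 32800, so δQ = 0.190 × 32800 = 6240.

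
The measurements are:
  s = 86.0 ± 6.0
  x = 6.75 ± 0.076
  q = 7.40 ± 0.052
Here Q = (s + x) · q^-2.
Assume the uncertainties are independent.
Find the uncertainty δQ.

Let u = s + x = 92.8. δu = √(δs² + δx²) = √(36.0 + 0.00578) = 6.00, so δu/u = 0.0647.
Q is then a monomial in u, q:
δQ/Q = √((δu/u)² + (-2·δq/q)²) = √(0.00419 + 0.000198) = 0.0662
Q = 1.69, so δQ = 0.0662 × 1.69 = 0.112.

0.112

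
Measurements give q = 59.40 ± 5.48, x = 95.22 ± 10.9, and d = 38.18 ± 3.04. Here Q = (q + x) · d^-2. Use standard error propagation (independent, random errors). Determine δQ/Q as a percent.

17.8%

Let u = q + x = 154.6. δu = √(δq² + δx²) = √(30.0 + 119) = 12.2, so δu/u = 0.0789.
Q is then a monomial in u, d:
δQ/Q = √((δu/u)² + (-2·δd/d)²) = √(0.00623 + 0.0254) = 0.178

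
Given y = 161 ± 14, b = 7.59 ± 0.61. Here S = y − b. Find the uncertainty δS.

14.0

S is a linear combination, so absolute uncertainties add in quadrature:
  (δy)² = 196;  (δb)² = 0.372
δS = √(196) = 14.0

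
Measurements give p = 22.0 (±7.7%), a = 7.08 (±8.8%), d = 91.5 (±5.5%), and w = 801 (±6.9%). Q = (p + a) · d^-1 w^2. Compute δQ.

Let u = p + a = 29.1. δu = √(δp² + δa²) = √(2.87 + 0.388) = 1.80, so δu/u = 0.0621.
Q is then a monomial in u, d, w:
δQ/Q = √((δu/u)² + (-1·δd/d)² + (2·δw/w)²) = √(0.00385 + 0.00302 + 0.0190) = 0.161
Q = 2.04e+05, so δQ = 0.161 × 2.04e+05 = 32800.

32800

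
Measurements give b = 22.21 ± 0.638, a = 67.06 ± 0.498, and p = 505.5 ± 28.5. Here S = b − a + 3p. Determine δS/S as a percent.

5.81%

For a sum/difference, combine absolute errors in quadrature:
  (δb)² = 0.407;  (δa)² = 0.248;  (3·δp)² = 7310
δS = √(7310) = 85.5
S = 1472, so δS/S = 85.5/1472 = 0.0581.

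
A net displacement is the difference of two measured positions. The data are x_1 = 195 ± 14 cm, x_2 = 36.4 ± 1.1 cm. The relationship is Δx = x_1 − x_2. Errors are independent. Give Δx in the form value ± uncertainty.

159 ± 14.0 cm

Each term contributes (cᵢ δxᵢ)² to (δΔx)²:
  (δx_1)² = 196;  (δx_2)² = 1.21
δΔx = √(197) = 14.0 cm
Δx = 159 cm.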